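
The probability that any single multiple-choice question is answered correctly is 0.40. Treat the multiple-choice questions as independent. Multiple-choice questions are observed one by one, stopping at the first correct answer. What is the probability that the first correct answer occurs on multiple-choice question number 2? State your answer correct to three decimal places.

0.240

Geometric (trials to first success), p = 0.40.
P(Y = 2) = (1−p)^1 · p = 0.6 · 0.40 = 0.24000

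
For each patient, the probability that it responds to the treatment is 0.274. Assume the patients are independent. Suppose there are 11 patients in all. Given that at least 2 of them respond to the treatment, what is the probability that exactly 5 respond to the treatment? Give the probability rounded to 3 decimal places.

X ~ Binomial(11, 0.274). Want P(X=5 | X≥2) = P(X=5) / P(X≥2).
P(X=5) = C(11,5)·0.274^5·0.726^6 = 0.10448
P(X≥2) = 1 − 0.02953 − 0.12261 = 0.84786
Ratio = 0.10448 / 0.84786 = 0.12322

0.123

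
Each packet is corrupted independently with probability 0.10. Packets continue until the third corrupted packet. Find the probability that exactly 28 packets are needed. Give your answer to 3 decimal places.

0.025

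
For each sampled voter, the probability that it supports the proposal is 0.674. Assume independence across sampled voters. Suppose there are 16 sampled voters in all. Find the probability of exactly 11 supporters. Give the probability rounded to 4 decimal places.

X ~ Binomial(n=16, p=0.674).
P(X=11) = C(16,11) · p^11 · (1−p)^5
= 4368 · 0.013039 · 0.003682 = 0.209715

0.2097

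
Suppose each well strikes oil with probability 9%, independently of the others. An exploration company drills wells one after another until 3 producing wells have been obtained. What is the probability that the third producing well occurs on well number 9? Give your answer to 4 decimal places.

Y = trial on which the third success occurs; negative binomial, r=3, p=0.09.
P(Y=9) = C(8,2) · p^3 · (1−p)^6
= 28 · 0.000729 · 0.56787 = 0.011591

0.0116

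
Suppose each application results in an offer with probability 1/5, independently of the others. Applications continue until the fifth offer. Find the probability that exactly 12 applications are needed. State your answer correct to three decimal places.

Y = trial on which the fifth success occurs; negative binomial, r=5, p=0.20.
P(Y=12) = C(11,4) · p^5 · (1−p)^7
= 330 · 0.00032 · 0.20972 = 0.02215

0.022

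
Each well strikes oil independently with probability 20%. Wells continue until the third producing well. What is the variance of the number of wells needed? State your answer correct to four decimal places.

60.0000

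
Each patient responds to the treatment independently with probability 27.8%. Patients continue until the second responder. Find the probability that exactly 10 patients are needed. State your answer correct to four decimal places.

0.0514

Y = trial on which the second success occurs; negative binomial, r=2, p=0.278.
P(Y=10) = C(9,1) · p^2 · (1−p)^8
= 9 · 0.077284 · 0.073841 = 0.051361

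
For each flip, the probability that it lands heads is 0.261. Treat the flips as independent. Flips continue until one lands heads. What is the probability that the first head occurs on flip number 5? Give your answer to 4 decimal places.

Geometric (trials to first success), p = 0.261.
P(Y = 5) = (1−p)^4 · p = 0.29825 · 0.261 = 0.077843

0.0778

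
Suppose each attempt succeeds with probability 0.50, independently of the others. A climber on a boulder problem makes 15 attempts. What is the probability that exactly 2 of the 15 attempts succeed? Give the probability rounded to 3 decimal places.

X ~ Binomial(n=15, p=0.50).
P(X=2) = C(15,2) · p^2 · (1−p)^13
= 105 · 0.25 · 0.00012207 = 0.00320

0.003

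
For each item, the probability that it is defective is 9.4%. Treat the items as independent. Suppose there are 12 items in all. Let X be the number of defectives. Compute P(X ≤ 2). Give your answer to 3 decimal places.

X ~ Binomial(12, 0.094); P(X ≤ 2) = Σ C(12,k) p^k (1−p)^(12−k) over k:
  k=0: C(12,0)·0.094^0·0.906^12 = 0.30587
  k=1: C(12,1)·0.094^1·0.906^11 = 0.38082
  k=2: C(12,2)·0.094^2·0.906^10 = 0.21731
Total = 0.90400

0.904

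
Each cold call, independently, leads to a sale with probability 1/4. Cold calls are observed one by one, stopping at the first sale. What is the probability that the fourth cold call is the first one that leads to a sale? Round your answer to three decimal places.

0.105

Geometric (trials to first success), p = 0.25.
P(Y = 4) = (1−p)^3 · p = 0.42188 · 0.25 = 0.10547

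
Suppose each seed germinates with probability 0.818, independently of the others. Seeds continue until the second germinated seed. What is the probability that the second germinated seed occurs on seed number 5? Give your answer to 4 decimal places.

0.0161

Y = trial on which the second success occurs; negative binomial, r=2, p=0.818.
P(Y=5) = C(4,1) · p^2 · (1−p)^3
= 4 · 0.66912 · 0.0060286 = 0.016135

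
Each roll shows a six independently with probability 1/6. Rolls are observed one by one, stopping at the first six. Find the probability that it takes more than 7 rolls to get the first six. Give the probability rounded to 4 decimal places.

0.2791

Y = number of rolls to the first success; geometric, p = 0.166667.
P(Y > 7) = P(first 7 all fail) = (1−p)^7 = 0.279082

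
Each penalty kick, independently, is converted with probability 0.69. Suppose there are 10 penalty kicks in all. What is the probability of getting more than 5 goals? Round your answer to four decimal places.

X ~ Binomial(10, 0.69); P(X ≥ 6) = Σ C(10,k) p^k (1−p)^(10−k) over k:
  k=6: C(10,6)·0.69^6·0.31^4 = 0.209296
  k=7: C(10,7)·0.69^7·0.31^3 = 0.266201
  k=8: C(10,8)·0.69^8·0.31^2 = 0.222192
  k=9: C(10,9)·0.69^9·0.31^1 = 0.109901
  k=10: C(10,10)·0.69^10·0.31^0 = 0.024462
Total = 0.832053

0.8321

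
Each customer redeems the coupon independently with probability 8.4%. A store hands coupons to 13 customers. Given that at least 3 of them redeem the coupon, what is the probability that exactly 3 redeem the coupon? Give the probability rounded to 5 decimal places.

0.78605

X ~ Binomial(13, 0.084). Want P(X=3 | X≥3) = P(X=3) / P(X≥3).
P(X=3) = C(13,3)·0.084^3·0.916^10 = 0.0704951
P(X≥3) = 1 − 0.3196253 − 0.3810380 − 0.2096541 = 0.0896826
Ratio = 0.0704951 / 0.0896826 = 0.7860509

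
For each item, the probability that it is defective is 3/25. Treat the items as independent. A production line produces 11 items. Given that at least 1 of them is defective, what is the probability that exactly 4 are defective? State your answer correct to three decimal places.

0.037

X ~ Binomial(11, 0.12). Want P(X=4 | X≥1) = P(X=4) / P(X≥1).
P(X=4) = C(11,4)·0.12^4·0.88^7 = 0.02797
P(X≥1) = 1 − 0.24508 = 0.75492
Ratio = 0.02797 / 0.75492 = 0.03704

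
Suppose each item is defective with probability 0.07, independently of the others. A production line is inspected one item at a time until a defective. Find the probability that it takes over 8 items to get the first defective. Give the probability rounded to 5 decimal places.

0.55958

Y = number of items to the first success; geometric, p = 0.07.
P(Y > 8) = P(first 8 all fail) = (1−p)^8 = 0.5595818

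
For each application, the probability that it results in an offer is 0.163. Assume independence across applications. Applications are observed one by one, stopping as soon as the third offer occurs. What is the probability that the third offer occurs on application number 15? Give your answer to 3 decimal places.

Y = trial on which the third success occurs; negative binomial, r=3, p=0.163.
P(Y=15) = C(14,2) · p^3 · (1−p)^12
= 91 · 0.0043307 · 0.11822 = 0.04659

0.047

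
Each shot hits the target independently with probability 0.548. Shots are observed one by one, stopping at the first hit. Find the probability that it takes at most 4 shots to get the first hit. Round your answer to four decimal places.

Y = number of shots to the first success; geometric, p = 0.548.
P(Y ≤ 4) = 1 − (1−p)^4 = 1 − 0.041740 = 0.958260

0.9583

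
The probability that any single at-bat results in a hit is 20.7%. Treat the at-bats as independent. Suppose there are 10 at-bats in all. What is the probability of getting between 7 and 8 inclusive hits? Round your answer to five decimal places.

X ~ Binomial(10, 0.207); P(7 ≤ X ≤ 8) = Σ C(10,k) p^k (1−p)^(10−k) over k:
  k=7: C(10,7)·0.207^7·0.793^3 = 0.0009745
  k=8: C(10,8)·0.207^8·0.793^2 = 0.0000954
Total = 0.0010699

0.00107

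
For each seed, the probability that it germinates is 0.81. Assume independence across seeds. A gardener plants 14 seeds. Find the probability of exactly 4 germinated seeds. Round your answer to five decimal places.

0.00003

X ~ Binomial(n=14, p=0.81).
P(X=4) = C(14,4) · p^4 · (1−p)^10
= 1001 · 0.43047 · 6.1311e-08 = 0.0000264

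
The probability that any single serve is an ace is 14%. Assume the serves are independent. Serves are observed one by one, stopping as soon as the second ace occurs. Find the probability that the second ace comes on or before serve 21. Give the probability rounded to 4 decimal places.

0.8139

Finishing within 21 serves ⇔ at least 2 successes in the first 21. With X ~ Binomial(21, 0.14), P(Y ≤ 21) = 1 − P(X ≤ 1).
  k=0: C(21,0)·0.14^0·0.86^21 = 0.042118
  k=1: C(21,1)·0.14^1·0.86^20 = 0.143985
1 − 0.186103 = 0.813897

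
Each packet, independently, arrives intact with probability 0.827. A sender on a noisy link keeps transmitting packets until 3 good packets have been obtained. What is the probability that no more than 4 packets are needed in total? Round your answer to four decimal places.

0.8592

Finishing within 4 packets ⇔ at least 3 successes in the first 4. With X ~ Binomial(4, 0.827), P(Y ≤ 4) = 1 − P(X ≤ 2).
  k=0: C(4,0)·0.827^0·0.173^4 = 0.000896
  k=1: C(4,1)·0.827^1·0.173^3 = 0.017128
  k=2: C(4,2)·0.827^2·0.173^2 = 0.122816
1 − 0.140839 = 0.859161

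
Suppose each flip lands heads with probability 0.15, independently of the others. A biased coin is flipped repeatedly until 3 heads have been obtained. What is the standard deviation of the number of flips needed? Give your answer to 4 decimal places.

10.6458

Y = total flips until the third success; negative binomial with r=3, p=0.15.
SD(Y) = √[r(1−p)/p²] = √(113.333333) = 10.645813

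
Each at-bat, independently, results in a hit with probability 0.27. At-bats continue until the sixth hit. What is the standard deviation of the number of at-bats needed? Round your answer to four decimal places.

7.7513

Y = total at-bats until the sixth success; negative binomial with r=6, p=0.27.
SD(Y) = √[r(1−p)/p²] = √(60.082305) = 7.751278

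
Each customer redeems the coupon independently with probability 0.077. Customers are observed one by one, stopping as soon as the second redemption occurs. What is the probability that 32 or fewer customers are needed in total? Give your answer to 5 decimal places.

Finishing within 32 customers ⇔ at least 2 successes in the first 32. With X ~ Binomial(32, 0.077), P(Y ≤ 32) = 1 − P(X ≤ 1).
  k=0: C(32,0)·0.077^0·0.923^32 = 0.0769936
  k=1: C(32,1)·0.077^1·0.923^31 = 0.2055386
1 − 0.2825322 = 0.7174678

0.71747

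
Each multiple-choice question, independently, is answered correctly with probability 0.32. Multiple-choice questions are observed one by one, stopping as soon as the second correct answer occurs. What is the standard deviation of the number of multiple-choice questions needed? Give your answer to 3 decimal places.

Y = total multiple-choice questions until the second success; negative binomial with r=2, p=0.32.
SD(Y) = √[r(1−p)/p²] = √(13.28125) = 3.64434

3.644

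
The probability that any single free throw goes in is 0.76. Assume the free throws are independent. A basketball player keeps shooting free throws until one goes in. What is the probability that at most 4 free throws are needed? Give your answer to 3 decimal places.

0.997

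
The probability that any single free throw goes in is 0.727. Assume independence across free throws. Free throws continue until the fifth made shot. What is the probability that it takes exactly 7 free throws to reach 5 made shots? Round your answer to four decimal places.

0.2270

Y = trial on which the fifth success occurs; negative binomial, r=5, p=0.727.
P(Y=7) = C(6,4) · p^5 · (1−p)^2
= 15 · 0.20308 · 0.074529 = 0.227033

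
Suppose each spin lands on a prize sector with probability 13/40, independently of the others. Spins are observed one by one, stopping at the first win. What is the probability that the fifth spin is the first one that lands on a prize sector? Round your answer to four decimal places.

0.0675

Geometric (trials to first success), p = 0.325.
P(Y = 5) = (1−p)^4 · p = 0.20759 · 0.325 = 0.067468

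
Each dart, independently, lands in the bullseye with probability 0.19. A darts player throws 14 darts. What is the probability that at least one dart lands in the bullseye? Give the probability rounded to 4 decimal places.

P(at least one) = 1 − P(none) = 1 − (1 − 0.19)^14
= 1 − 0.052335 = 0.947665

0.9477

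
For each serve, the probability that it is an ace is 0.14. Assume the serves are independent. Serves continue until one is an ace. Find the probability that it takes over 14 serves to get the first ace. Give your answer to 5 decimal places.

Y = number of serves to the first success; geometric, p = 0.14.
P(Y > 14) = P(first 14 all fail) = (1−p)^14 = 0.1210538

0.12105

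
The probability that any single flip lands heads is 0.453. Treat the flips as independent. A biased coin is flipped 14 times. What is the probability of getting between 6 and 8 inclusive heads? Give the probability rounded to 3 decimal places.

X ~ Binomial(14, 0.453); P(6 ≤ X ≤ 8) = Σ C(14,k) p^k (1−p)^(14−k) over k:
  k=6: C(14,6)·0.453^6·0.547^8 = 0.20799
  k=7: C(14,7)·0.453^7·0.547^7 = 0.19685
  k=8: C(14,8)·0.453^8·0.547^6 = 0.14265
Total = 0.54749

0.547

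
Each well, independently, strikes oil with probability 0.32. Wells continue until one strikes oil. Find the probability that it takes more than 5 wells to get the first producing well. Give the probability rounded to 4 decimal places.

Y = number of wells to the first success; geometric, p = 0.32.
P(Y > 5) = P(first 5 all fail) = (1−p)^5 = 0.145393

0.1454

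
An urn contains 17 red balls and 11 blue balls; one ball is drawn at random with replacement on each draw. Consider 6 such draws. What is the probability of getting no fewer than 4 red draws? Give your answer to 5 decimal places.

0.55913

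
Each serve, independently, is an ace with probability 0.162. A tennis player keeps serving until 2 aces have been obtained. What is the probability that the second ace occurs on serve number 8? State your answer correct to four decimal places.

Y = trial on which the second success occurs; negative binomial, r=2, p=0.162.
P(Y=8) = C(7,1) · p^2 · (1−p)^6
= 7 · 0.026244 · 0.34631 = 0.063620

0.0636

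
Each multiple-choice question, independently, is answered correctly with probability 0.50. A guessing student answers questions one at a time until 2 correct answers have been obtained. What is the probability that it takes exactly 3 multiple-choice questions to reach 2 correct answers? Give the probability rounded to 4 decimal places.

Y = trial on which the second success occurs; negative binomial, r=2, p=0.50.
P(Y=3) = C(2,1) · p^2 · (1−p)^1
= 2 · 0.25 · 0.5 = 0.250000

0.2500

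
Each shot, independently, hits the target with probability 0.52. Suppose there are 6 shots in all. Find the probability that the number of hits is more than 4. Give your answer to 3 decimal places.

0.129

X ~ Binomial(6, 0.52); P(X ≥ 5) = Σ C(6,k) p^k (1−p)^(6−k) over k:
  k=5: C(6,5)·0.52^5·0.48^1 = 0.10950
  k=6: C(6,6)·0.52^6·0.48^0 = 0.01977
Total = 0.12927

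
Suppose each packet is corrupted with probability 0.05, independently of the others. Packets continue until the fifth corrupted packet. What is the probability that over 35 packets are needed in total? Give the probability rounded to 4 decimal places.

Needing more than 35 packets ⇔ fewer than 5 successes in the first 35. With X ~ Binomial(35, 0.05), P(Y > 35) = P(X ≤ 4).
  k=0: C(35,0)·0.05^0·0.95^35 = 0.166083
  k=1: C(35,1)·0.05^1·0.95^34 = 0.305943
  k=2: C(35,2)·0.05^2·0.95^33 = 0.273739
  k=3: C(35,3)·0.05^3·0.95^32 = 0.158480
  k=4: C(35,4)·0.05^4·0.95^31 = 0.066729
P(X ≤ 4) = 0.970974

0.9710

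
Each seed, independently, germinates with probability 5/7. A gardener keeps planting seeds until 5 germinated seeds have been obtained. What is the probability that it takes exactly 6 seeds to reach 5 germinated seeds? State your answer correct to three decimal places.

Y = trial on which the fifth success occurs; negative binomial, r=5, p=0.714286.
P(Y=6) = C(5,4) · p^5 · (1−p)^1
= 5 · 0.18593 · 0.28571 = 0.26562

0.266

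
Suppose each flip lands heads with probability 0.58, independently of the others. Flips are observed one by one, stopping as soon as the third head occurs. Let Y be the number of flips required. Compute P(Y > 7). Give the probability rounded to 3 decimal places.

Needing more than 7 flips ⇔ fewer than 3 successes in the first 7. With X ~ Binomial(7, 0.58), P(Y > 7) = P(X ≤ 2).
  k=0: C(7,0)·0.58^0·0.42^7 = 0.00231
  k=1: C(7,1)·0.58^1·0.42^6 = 0.02229
  k=2: C(7,2)·0.58^2·0.42^5 = 0.09233
P(X ≤ 2) = 0.11692

0.117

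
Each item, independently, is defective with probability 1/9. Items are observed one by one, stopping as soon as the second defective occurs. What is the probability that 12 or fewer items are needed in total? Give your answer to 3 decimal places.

0.392

Finishing within 12 items ⇔ at least 2 successes in the first 12. With X ~ Binomial(12, 0.111111), P(Y ≤ 12) = 1 − P(X ≤ 1).
  k=0: C(12,0)·0.111111^0·0.888889^12 = 0.24332
  k=1: C(12,1)·0.111111^1·0.888889^11 = 0.36497
1 − 0.60829 = 0.39171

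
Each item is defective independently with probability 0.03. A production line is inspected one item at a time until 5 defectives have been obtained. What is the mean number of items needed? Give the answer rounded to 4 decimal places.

166.6667

Y = total items until the fifth success; negative binomial with r=5, p=0.03.
E[Y] = r / p = 5 / 0.03 = 166.666667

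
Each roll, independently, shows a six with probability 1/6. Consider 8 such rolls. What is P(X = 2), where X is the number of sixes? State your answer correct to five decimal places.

X ~ Binomial(n=8, p=0.166667).
P(X=2) = C(8,2) · p^2 · (1−p)^6
= 28 · 0.027778 · 0.3349 = 0.2604762

0.26048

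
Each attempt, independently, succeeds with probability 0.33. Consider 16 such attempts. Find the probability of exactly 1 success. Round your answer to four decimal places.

0.0130

X ~ Binomial(n=16, p=0.33).
P(X=1) = C(16,1) · p^1 · (1−p)^15
= 16 · 0.33 · 0.0024611 = 0.012994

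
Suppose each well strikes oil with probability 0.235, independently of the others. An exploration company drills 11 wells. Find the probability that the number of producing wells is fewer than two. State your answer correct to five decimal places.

X ~ Binomial(11, 0.235); P(X ≤ 1) = Σ C(11,k) p^k (1−p)^(11−k) over k:
  k=0: C(11,0)·0.235^0·0.765^11 = 0.0525141
  k=1: C(11,1)·0.235^1·0.765^10 = 0.1774495
Total = 0.2299636

0.22996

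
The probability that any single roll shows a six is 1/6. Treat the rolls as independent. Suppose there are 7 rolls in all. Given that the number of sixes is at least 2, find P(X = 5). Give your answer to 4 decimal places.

X ~ Binomial(7, 0.166667). Want P(X=5 | X≥2) = P(X=5) / P(X≥2).
P(X=5) = C(7,5)·0.166667^5·0.833333^2 = 0.001875
P(X≥2) = 1 − 0.279082 − 0.390714 = 0.330204
Ratio = 0.001875 / 0.330204 = 0.005680

0.0057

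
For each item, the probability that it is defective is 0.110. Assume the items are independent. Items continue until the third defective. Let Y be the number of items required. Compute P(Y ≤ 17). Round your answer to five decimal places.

Finishing within 17 items ⇔ at least 3 successes in the first 17. With X ~ Binomial(17, 0.11), P(Y ≤ 17) = 1 − P(X ≤ 2).
  k=0: C(17,0)·0.11^0·0.89^17 = 0.1379209
  k=1: C(17,1)·0.11^1·0.89^16 = 0.2897889
  k=2: C(17,2)·0.11^2·0.89^15 = 0.2865328
1 − 0.7142426 = 0.2857574

0.28576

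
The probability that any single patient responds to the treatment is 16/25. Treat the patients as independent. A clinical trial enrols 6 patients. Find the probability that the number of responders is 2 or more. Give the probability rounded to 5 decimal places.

0.97460

X ~ Binomial(6, 0.64); P(X ≥ 2) = Σ C(6,k) p^k (1−p)^(6−k) over k:
  k=2: C(6,2)·0.64^2·0.36^4 = 0.1031956
  k=3: C(6,3)·0.64^3·0.36^3 = 0.2446118
  k=4: C(6,4)·0.64^4·0.36^2 = 0.3261491
  k=5: C(6,5)·0.64^5·0.36^1 = 0.2319282
  k=6: C(6,6)·0.64^6·0.36^0 = 0.0687195
Total = 0.9746042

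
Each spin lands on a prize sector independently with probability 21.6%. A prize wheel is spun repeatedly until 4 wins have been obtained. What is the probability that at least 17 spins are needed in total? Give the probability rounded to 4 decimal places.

0.5343

Needing more than 16 spins ⇔ fewer than 4 successes in the first 16. With X ~ Binomial(16, 0.216), P(Y > 16) = P(X ≤ 3).
  k=0: C(16,0)·0.216^0·0.784^16 = 0.020373
  k=1: C(16,1)·0.216^1·0.784^15 = 0.089808
  k=2: C(16,2)·0.216^2·0.784^14 = 0.185573
  k=3: C(16,3)·0.216^3·0.784^13 = 0.238593
P(X ≤ 3) = 0.534347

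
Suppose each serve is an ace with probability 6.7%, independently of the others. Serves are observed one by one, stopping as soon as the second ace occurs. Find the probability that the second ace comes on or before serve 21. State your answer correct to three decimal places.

0.415

Finishing within 21 serves ⇔ at least 2 successes in the first 21. With X ~ Binomial(21, 0.067), P(Y ≤ 21) = 1 − P(X ≤ 1).
  k=0: C(21,0)·0.067^0·0.933^21 = 0.23309
  k=1: C(21,1)·0.067^1·0.933^20 = 0.35150
1 − 0.58459 = 0.41541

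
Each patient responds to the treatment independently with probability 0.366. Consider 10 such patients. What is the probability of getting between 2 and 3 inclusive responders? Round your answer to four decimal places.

X ~ Binomial(10, 0.366); P(2 ≤ X ≤ 3) = Σ C(10,k) p^k (1−p)^(10−k) over k:
  k=2: C(10,2)·0.366^2·0.634^8 = 0.157358
  k=3: C(10,3)·0.366^3·0.634^7 = 0.242242
Total = 0.399600

0.3996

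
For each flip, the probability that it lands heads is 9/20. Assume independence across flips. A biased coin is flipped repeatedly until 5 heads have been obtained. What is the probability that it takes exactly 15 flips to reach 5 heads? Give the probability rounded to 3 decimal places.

0.047

Y = trial on which the fifth success occurs; negative binomial, r=5, p=0.45.
P(Y=15) = C(14,4) · p^5 · (1−p)^10
= 1001 · 0.018453 · 0.002533 = 0.04679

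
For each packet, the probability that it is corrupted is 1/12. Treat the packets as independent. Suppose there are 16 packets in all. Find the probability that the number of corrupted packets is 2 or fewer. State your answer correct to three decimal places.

0.857

X ~ Binomial(16, 0.083333); P(X ≤ 2) = Σ C(16,k) p^k (1−p)^(16−k) over k:
  k=0: C(16,0)·0.083333^0·0.916667^16 = 0.24853
  k=1: C(16,1)·0.083333^1·0.916667^15 = 0.36150
  k=2: C(16,2)·0.083333^2·0.916667^14 = 0.24648
Total = 0.85651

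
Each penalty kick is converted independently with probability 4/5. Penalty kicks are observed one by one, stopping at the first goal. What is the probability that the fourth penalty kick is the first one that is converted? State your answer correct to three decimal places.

Geometric (trials to first success), p = 0.80.
P(Y = 4) = (1−p)^3 · p = 0.008 · 0.80 = 0.00640

0.006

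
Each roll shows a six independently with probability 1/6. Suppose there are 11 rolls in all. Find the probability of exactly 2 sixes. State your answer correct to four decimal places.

0.2961

X ~ Binomial(n=11, p=0.166667).
P(X=2) = C(11,2) · p^2 · (1−p)^9
= 55 · 0.027778 · 0.19381 = 0.296094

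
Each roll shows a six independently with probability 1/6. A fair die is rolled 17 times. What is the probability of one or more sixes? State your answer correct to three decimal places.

P(at least one) = 1 − P(none) = 1 − (1 − 0.166667)^17
= 1 − 0.04507 = 0.95493

0.955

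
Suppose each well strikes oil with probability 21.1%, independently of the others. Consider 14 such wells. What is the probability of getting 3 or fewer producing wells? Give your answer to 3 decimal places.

X ~ Binomial(14, 0.211); P(X ≤ 3) = Σ C(14,k) p^k (1−p)^(14−k) over k:
  k=0: C(14,0)·0.211^0·0.789^14 = 0.03623
  k=1: C(14,1)·0.211^1·0.789^13 = 0.13565
  k=2: C(14,2)·0.211^2·0.789^12 = 0.23579
  k=3: C(14,3)·0.211^3·0.789^11 = 0.25223
Total = 0.65990

0.660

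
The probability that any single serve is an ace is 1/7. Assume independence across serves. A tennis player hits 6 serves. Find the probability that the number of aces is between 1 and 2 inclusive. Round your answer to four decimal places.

X ~ Binomial(6, 0.142857); P(1 ≤ X ≤ 2) = Σ C(6,k) p^k (1−p)^(6−k) over k:
  k=1: C(6,1)·0.142857^1·0.857143^5 = 0.396569
  k=2: C(6,2)·0.142857^2·0.857143^4 = 0.165237
Total = 0.561807

0.5618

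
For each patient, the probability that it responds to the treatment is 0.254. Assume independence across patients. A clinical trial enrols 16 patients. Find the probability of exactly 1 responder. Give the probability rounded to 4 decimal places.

X ~ Binomial(n=16, p=0.254).
P(X=1) = C(16,1) · p^1 · (1−p)^15
= 16 · 0.254 · 0.012333 = 0.050123

0.0501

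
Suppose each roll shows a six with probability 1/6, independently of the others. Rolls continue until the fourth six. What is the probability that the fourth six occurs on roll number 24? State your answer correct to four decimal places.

Y = trial on which the fourth success occurs; negative binomial, r=4, p=0.166667.
P(Y=24) = C(23,3) · p^4 · (1−p)^20
= 1771 · 0.0007716 · 0.026084 = 0.035644

0.0356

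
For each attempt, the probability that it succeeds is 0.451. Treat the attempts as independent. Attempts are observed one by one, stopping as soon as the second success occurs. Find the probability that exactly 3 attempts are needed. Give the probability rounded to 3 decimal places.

0.223

Y = trial on which the second success occurs; negative binomial, r=2, p=0.451.
P(Y=3) = C(2,1) · p^2 · (1−p)^1
= 2 · 0.2034 · 0.549 = 0.22333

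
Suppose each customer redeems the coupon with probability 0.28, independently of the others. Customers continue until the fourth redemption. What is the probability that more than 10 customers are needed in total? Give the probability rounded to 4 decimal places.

0.7021

Needing more than 10 customers ⇔ fewer than 4 successes in the first 10. With X ~ Binomial(10, 0.28), P(Y > 10) = P(X ≤ 3).
  k=0: C(10,0)·0.28^0·0.72^10 = 0.037439
  k=1: C(10,1)·0.28^1·0.72^9 = 0.145596
  k=2: C(10,2)·0.28^2·0.72^8 = 0.254794
  k=3: C(10,3)·0.28^3·0.72^7 = 0.264230
P(X ≤ 3) = 0.702059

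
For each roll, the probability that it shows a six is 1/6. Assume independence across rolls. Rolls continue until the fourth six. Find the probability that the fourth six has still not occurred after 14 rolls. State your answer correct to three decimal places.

0.806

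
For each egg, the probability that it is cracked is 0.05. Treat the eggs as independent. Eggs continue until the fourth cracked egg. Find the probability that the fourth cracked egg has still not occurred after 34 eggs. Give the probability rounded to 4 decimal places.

Needing more than 34 eggs ⇔ fewer than 4 successes in the first 34. With X ~ Binomial(34, 0.05), P(Y > 34) = P(X ≤ 3).
  k=0: C(34,0)·0.05^0·0.95^34 = 0.174825
  k=1: C(34,1)·0.05^1·0.95^33 = 0.312844
  k=2: C(34,2)·0.05^2·0.95^32 = 0.271680
  k=3: C(34,3)·0.05^3·0.95^31 = 0.152522
P(X ≤ 3) = 0.911871

0.9119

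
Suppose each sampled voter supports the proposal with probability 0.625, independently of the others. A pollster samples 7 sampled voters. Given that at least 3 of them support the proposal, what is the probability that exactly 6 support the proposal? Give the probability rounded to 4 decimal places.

X ~ Binomial(7, 0.625). Want P(X=6 | X≥3) = P(X=6) / P(X≥3).
P(X=6) = C(7,6)·0.625^6·0.375^1 = 0.156462
P(X≥3) = 1 − 0.001043 − 0.012167 − 0.060833 = 0.925958
Ratio = 0.156462 / 0.925958 = 0.168973

0.1690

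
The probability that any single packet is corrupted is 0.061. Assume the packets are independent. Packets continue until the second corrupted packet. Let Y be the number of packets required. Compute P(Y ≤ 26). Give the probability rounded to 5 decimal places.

0.47652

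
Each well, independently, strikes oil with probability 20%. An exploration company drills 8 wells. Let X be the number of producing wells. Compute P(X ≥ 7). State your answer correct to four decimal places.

X ~ Binomial(8, 0.20); P(X ≥ 7) = Σ C(8,k) p^k (1−p)^(8−k) over k:
  k=7: C(8,7)·0.20^7·0.80^1 = 0.000082
  k=8: C(8,8)·0.20^8·0.80^0 = 0.000003
Total = 0.000084

0.0001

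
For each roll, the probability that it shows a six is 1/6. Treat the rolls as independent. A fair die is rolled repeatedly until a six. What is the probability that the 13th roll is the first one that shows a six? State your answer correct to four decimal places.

0.0187

Geometric (trials to first success), p = 0.166667.
P(Y = 13) = (1−p)^12 · p = 0.11216 · 0.166667 = 0.018693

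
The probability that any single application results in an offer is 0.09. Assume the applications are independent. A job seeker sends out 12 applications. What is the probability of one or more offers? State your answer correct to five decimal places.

0.67752

P(at least one) = 1 − P(none) = 1 − (1 − 0.09)^12
= 1 − 0.3224755 = 0.6775245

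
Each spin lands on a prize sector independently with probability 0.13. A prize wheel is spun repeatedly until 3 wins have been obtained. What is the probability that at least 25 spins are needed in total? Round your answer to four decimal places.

0.3800

Needing more than 24 spins ⇔ fewer than 3 successes in the first 24. With X ~ Binomial(24, 0.13), P(Y > 24) = P(X ≤ 2).
  k=0: C(24,0)·0.13^0·0.87^24 = 0.035356
  k=1: C(24,1)·0.13^1·0.87^23 = 0.126794
  k=2: C(24,2)·0.13^2·0.87^22 = 0.217881
P(X ≤ 2) = 0.380031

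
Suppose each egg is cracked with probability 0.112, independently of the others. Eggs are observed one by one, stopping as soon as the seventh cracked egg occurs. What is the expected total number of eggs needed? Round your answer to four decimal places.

62.5000

Y = total eggs until the seventh success; negative binomial with r=7, p=0.112.
E[Y] = r / p = 7 / 0.112 = 62.500000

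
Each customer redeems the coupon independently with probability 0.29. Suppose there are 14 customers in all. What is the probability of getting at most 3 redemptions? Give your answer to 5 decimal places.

X ~ Binomial(14, 0.29); P(X ≤ 3) = Σ C(14,k) p^k (1−p)^(14−k) over k:
  k=0: C(14,0)·0.29^0·0.71^14 = 0.0082721
  k=1: C(14,1)·0.29^1·0.71^13 = 0.0473026
  k=2: C(14,2)·0.29^2·0.71^12 = 0.1255849
  k=3: C(14,3)·0.29^3·0.71^11 = 0.2051810
Total = 0.3863406

0.38634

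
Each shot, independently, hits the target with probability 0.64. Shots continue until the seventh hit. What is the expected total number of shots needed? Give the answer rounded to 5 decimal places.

Y = total shots until the seventh success; negative binomial with r=7, p=0.64.
E[Y] = r / p = 7 / 0.64 = 10.9375000

10.93750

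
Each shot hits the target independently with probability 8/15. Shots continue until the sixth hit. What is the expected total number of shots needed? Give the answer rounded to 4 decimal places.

Y = total shots until the sixth success; negative binomial with r=6, p=0.533333.
E[Y] = r / p = 6 / 0.533333 = 11.250000

11.2500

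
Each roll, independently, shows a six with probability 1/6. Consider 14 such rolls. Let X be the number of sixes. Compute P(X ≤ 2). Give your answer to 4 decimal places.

X ~ Binomial(14, 0.166667); P(X ≤ 2) = Σ C(14,k) p^k (1−p)^(14−k) over k:
  k=0: C(14,0)·0.166667^0·0.833333^14 = 0.077887
  k=1: C(14,1)·0.166667^1·0.833333^13 = 0.218082
  k=2: C(14,2)·0.166667^2·0.833333^12 = 0.283507
Total = 0.579476

0.5795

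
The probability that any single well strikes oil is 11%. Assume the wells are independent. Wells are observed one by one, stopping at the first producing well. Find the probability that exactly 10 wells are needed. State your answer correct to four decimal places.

0.0385

Geometric (trials to first success), p = 0.11.
P(Y = 10) = (1−p)^9 · p = 0.35036 · 0.11 = 0.038539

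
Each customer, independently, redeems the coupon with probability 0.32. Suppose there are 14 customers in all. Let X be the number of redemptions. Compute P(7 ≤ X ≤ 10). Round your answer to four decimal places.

0.1246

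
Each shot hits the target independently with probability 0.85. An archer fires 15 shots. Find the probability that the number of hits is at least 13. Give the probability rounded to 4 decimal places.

0.6042

X ~ Binomial(15, 0.85); P(X ≥ 13) = Σ C(15,k) p^k (1−p)^(15−k) over k:
  k=13: C(15,13)·0.85^13·0.15^2 = 0.285639
  k=14: C(15,14)·0.85^14·0.15^1 = 0.231232
  k=15: C(15,15)·0.85^15·0.15^0 = 0.087354
Total = 0.604225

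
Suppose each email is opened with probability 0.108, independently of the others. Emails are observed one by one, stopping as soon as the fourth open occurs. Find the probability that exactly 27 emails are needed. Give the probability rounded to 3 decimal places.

0.026

Y = trial on which the fourth success occurs; negative binomial, r=4, p=0.108.
P(Y=27) = C(26,3) · p^4 · (1−p)^23
= 2600 · 0.00013605 · 0.072176 = 0.02553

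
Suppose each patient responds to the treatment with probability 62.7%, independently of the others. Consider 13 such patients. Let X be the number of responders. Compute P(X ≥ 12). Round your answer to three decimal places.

X ~ Binomial(13, 0.627); P(X ≥ 12) = Σ C(13,k) p^k (1−p)^(13−k) over k:
  k=12: C(13,12)·0.627^12·0.373^1 = 0.01790
  k=13: C(13,13)·0.627^13·0.373^0 = 0.00231
Total = 0.02022

0.020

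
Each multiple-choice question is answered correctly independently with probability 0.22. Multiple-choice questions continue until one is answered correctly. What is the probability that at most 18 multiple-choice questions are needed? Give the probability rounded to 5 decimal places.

Y = number of multiple-choice questions to the first success; geometric, p = 0.22.
P(Y ≤ 18) = 1 − (1−p)^18 = 1 − 0.0114210 = 0.9885790

0.98858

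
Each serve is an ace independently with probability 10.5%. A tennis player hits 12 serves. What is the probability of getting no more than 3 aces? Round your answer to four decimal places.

X ~ Binomial(12, 0.105); P(X ≤ 3) = Σ C(12,k) p^k (1−p)^(12−k) over k:
  k=0: C(12,0)·0.105^0·0.895^12 = 0.264166
  k=1: C(12,1)·0.105^1·0.895^11 = 0.371898
  k=2: C(12,2)·0.105^2·0.895^10 = 0.239968
  k=3: C(12,3)·0.105^3·0.895^9 = 0.093842
Total = 0.969874

0.9699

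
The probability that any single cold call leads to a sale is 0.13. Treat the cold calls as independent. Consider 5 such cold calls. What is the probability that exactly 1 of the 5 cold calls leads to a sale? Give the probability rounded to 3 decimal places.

0.372

X ~ Binomial(n=5, p=0.13).
P(X=1) = C(5,1) · p^1 · (1−p)^4
= 5 · 0.13 · 0.5729 = 0.37238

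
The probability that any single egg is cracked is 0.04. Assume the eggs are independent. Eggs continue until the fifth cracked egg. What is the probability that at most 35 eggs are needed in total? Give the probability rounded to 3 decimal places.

Finishing within 35 eggs ⇔ at least 5 successes in the first 35. With X ~ Binomial(35, 0.04), P(Y ≤ 35) = 1 − P(X ≤ 4).
  k=0: C(35,0)·0.04^0·0.96^35 = 0.23960
  k=1: C(35,1)·0.04^1·0.96^34 = 0.34942
  k=2: C(35,2)·0.04^2·0.96^33 = 0.24751
  k=3: C(35,3)·0.04^3·0.96^32 = 0.11344
  k=4: C(35,4)·0.04^4·0.96^31 = 0.03781
1 − 0.98779 = 0.01221

0.012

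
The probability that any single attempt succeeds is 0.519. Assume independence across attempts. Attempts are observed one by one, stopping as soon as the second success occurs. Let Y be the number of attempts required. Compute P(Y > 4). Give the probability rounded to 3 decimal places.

Needing more than 4 attempts ⇔ fewer than 2 successes in the first 4. With X ~ Binomial(4, 0.519), P(Y > 4) = P(X ≤ 1).
  k=0: C(4,0)·0.519^0·0.481^4 = 0.05353
  k=1: C(4,1)·0.519^1·0.481^3 = 0.23103
P(X ≤ 1) = 0.28455

0.285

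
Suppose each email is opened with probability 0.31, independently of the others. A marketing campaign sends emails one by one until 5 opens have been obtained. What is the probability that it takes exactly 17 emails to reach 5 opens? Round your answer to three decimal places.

0.061

Y = trial on which the fifth success occurs; negative binomial, r=5, p=0.31.
P(Y=17) = C(16,4) · p^5 · (1−p)^12
= 1820 · 0.0028629 · 0.011646 = 0.06068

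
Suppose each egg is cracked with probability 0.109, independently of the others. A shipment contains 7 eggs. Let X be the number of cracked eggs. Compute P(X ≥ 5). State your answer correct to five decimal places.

0.00027

X ~ Binomial(7, 0.109); P(X ≥ 5) = Σ C(7,k) p^k (1−p)^(7−k) over k:
  k=5: C(7,5)·0.109^5·0.891^2 = 0.0002565
  k=6: C(7,6)·0.109^6·0.891^1 = 0.0000105
  k=7: C(7,7)·0.109^7·0.891^0 = 0.0000002
Total = 0.0002672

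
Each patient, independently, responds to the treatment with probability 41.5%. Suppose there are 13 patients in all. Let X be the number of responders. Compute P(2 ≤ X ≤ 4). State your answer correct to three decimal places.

X ~ Binomial(13, 0.415); P(2 ≤ X ≤ 4) = Σ C(13,k) p^k (1−p)^(13−k) over k:
  k=2: C(13,2)·0.415^2·0.585^11 = 0.03689
  k=3: C(13,3)·0.415^3·0.585^10 = 0.09596
  k=4: C(13,4)·0.415^4·0.585^9 = 0.17018
Total = 0.30302

0.303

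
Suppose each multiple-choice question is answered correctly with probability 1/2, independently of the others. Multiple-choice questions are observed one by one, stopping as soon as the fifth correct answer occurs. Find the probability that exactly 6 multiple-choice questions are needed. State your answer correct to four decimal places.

Y = trial on which the fifth success occurs; negative binomial, r=5, p=0.50.
P(Y=6) = C(5,4) · p^5 · (1−p)^1
= 5 · 0.03125 · 0.5 = 0.078125

0.0781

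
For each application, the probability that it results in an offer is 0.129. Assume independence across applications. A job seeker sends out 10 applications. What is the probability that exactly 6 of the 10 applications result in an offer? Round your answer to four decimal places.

0.0006

X ~ Binomial(n=10, p=0.129).
P(X=6) = C(10,6) · p^6 · (1−p)^4
= 210 · 4.6083e-06 · 0.57554 = 0.000557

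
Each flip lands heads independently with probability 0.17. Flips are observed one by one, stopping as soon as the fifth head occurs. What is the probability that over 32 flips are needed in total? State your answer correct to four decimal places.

Needing more than 32 flips ⇔ fewer than 5 successes in the first 32. With X ~ Binomial(32, 0.17), P(Y > 32) = P(X ≤ 4).
  k=0: C(32,0)·0.17^0·0.83^32 = 0.002573
  k=1: C(32,1)·0.17^1·0.83^31 = 0.016866
  k=2: C(32,2)·0.17^2·0.83^30 = 0.053545
  k=3: C(32,3)·0.17^3·0.83^29 = 0.109671
  k=4: C(32,4)·0.17^4·0.83^28 = 0.162855
P(X ≤ 4) = 0.345512

0.3455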